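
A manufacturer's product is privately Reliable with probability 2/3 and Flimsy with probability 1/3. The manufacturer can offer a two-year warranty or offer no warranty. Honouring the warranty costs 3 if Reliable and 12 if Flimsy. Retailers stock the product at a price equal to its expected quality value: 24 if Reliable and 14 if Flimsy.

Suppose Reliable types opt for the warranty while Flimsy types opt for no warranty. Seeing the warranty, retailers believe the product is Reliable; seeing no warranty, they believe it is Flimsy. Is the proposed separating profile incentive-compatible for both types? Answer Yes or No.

Yes

Under these beliefs, the warranty earns price 24 and no warranty earns price 14.
Reliable: the warranty nets 24 − 3 = 21; no warranty nets 14. Reliable prefers the warranty.
Flimsy: the warranty nets 24 − 12 = 12; no warranty nets 14. Flimsy prefers no warranty.
Neither type deviates, so the separating profile is an equilibrium.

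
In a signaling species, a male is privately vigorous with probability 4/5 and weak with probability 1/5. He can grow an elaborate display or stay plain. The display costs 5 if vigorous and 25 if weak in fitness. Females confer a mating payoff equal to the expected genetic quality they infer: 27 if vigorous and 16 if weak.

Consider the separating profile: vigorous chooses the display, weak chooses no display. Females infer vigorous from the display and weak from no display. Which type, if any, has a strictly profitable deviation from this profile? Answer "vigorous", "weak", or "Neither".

Neither

The display pays 27; no display pays 16.
vigorous: assigned the display, nets 27 − 5 = 22; deviating to no display nets 16.
weak: assigned no display, nets 16; deviating to the display nets 27 − 25 = 2.
Both types strictly prefer their assigned action; no profitable deviation.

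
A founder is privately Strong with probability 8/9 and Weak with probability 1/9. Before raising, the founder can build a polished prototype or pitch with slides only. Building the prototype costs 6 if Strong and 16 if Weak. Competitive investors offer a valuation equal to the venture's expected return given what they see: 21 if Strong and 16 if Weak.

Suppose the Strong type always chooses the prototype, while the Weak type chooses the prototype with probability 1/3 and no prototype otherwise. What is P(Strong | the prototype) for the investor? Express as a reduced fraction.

24/25

P(the prototype) = (8/9)·1 + (1/9)·(1/3) = 25/27.
By Bayes' rule, P(Strong | the prototype) = (8/9) / (25/27) = 24/25.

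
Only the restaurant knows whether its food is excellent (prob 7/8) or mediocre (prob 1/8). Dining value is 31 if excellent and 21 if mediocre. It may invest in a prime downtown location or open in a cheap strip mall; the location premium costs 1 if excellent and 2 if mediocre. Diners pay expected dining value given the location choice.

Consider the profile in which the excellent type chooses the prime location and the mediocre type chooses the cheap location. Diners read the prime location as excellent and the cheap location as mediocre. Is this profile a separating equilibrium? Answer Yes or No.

No

Under these beliefs, the prime location earns price premium 31 and the cheap location earns price premium 21.
excellent: the prime location nets 31 − 1 = 30; the cheap location nets 21. excellent prefers the prime location.
mediocre: the prime location nets 31 − 2 = 29; the cheap location nets 21. mediocre would deviate to the prime location.
mediocre has a profitable deviation, so the profile is not an equilibrium.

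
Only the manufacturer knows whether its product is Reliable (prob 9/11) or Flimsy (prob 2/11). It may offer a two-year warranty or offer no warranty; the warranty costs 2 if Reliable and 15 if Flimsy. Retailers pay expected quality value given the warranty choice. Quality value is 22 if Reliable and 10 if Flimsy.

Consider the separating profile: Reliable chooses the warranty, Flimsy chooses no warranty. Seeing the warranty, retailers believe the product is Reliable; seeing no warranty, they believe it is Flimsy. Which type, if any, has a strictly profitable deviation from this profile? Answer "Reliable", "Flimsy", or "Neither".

Neither

The warranty pays 22; no warranty pays 10.
Reliable: assigned the warranty, nets 22 − 2 = 20; deviating to no warranty nets 10.
Flimsy: assigned no warranty, nets 10; deviating to the warranty nets 22 − 15 = 7.
Both types strictly prefer their assigned action; no profitable deviation.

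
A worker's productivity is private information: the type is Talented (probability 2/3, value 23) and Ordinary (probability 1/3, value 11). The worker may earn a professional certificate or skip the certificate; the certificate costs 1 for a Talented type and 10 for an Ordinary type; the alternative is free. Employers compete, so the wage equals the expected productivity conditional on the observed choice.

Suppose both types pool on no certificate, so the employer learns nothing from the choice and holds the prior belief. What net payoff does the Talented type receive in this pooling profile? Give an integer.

Pooled wage = 2/3·23 + 1/3·11 = 19.
Talented pays no cost for no certificate, so net payoff = 19.

19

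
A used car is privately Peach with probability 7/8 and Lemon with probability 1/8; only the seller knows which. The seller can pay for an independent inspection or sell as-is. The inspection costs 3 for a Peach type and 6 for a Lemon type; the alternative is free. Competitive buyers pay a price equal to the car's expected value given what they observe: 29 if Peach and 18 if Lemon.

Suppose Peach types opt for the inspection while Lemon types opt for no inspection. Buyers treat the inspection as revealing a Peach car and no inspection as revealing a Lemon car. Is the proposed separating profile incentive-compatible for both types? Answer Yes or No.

No

Under these beliefs, the inspection earns price 29 and no inspection earns price 18.
Peach: the inspection nets 29 − 3 = 26; no inspection nets 18. Peach prefers the inspection.
Lemon: the inspection nets 29 − 6 = 23; no inspection nets 18. Lemon would deviate to the inspection.
Lemon has a profitable deviation, so the profile is not an equilibrium.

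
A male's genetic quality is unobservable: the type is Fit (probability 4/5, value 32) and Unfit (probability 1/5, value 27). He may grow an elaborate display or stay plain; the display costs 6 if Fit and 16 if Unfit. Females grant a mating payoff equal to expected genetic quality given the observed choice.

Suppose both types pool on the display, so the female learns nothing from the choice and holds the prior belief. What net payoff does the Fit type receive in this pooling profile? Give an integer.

Pooled mating payoff = 4/5·32 + 1/5·27 = 31.
Fit pays cost 6 for the display, so net payoff = 31 − 6 = 25.

25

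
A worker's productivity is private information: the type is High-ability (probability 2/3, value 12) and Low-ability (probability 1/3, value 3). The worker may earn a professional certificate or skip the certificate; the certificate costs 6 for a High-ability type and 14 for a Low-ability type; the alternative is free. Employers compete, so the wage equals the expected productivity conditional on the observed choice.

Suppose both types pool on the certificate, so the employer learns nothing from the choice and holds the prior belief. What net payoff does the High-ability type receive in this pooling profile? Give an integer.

Pooled wage = 2/3·12 + 1/3·3 = 9.
High-ability pays cost 6 for the certificate, so net payoff = 9 − 6 = 3.

3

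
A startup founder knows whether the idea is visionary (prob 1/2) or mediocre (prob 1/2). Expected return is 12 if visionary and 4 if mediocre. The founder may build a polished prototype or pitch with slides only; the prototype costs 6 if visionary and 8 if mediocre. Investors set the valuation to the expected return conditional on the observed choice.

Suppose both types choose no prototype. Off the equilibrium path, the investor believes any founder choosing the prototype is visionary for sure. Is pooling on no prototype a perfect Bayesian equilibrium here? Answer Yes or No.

Yes

On path, the investor holds the prior and pays 1/2·12 + 1/2·4 = 8. Off path (the prototype), believing visionary, it pays 12.
visionary: no prototype nets 8; the prototype nets 12 − 6 = 6. visionary stays.
mediocre: no prototype nets 8; the prototype nets 12 − 8 = 4. mediocre stays.
No type deviates, so pooling is sustained.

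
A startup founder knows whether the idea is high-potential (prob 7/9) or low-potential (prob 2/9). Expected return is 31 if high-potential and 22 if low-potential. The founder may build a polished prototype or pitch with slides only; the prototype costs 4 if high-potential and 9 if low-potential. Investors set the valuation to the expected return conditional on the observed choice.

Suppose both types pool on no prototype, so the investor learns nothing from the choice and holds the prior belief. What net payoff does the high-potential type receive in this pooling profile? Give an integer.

29

Pooled valuation = 7/9·31 + 2/9·22 = 29.
high-potential pays no cost for no prototype, so net payoff = 29.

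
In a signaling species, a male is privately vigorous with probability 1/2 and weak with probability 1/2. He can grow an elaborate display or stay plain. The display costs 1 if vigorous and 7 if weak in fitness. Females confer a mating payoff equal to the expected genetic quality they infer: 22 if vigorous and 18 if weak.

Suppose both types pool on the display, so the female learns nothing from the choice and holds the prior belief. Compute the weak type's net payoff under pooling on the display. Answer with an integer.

Pooled mating payoff = 1/2·22 + 1/2·18 = 20.
weak pays cost 7 for the display, so net payoff = 20 − 7 = 13.

13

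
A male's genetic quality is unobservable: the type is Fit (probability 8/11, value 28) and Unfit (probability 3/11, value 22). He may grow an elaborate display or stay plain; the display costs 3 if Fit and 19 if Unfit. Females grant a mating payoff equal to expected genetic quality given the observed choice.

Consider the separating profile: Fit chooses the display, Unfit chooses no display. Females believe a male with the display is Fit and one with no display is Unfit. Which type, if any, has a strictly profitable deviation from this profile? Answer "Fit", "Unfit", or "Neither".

The display pays 28; no display pays 22.
Fit: assigned the display, nets 28 − 3 = 25; deviating to no display nets 22.
Unfit: assigned no display, nets 22; deviating to the display nets 28 − 19 = 9.
Both types strictly prefer their assigned action; no profitable deviation.

Neither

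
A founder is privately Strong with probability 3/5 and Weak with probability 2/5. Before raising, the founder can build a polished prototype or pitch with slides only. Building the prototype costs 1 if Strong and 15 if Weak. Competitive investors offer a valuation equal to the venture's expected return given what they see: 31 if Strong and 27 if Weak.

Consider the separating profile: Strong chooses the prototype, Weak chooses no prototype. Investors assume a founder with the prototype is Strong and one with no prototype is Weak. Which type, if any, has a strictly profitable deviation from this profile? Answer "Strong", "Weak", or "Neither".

The prototype pays 31; no prototype pays 27.
Strong: assigned the prototype, nets 31 − 1 = 30; deviating to no prototype nets 27.
Weak: assigned no prototype, nets 27; deviating to the prototype nets 31 − 15 = 16.
Both types strictly prefer their assigned action; no profitable deviation.

Neither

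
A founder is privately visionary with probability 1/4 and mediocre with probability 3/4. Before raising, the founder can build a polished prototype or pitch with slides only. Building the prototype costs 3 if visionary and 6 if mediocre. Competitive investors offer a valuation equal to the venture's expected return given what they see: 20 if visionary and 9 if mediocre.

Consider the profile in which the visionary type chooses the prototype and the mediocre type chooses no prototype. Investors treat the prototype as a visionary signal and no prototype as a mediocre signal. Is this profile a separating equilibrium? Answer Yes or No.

Under these beliefs, the prototype earns valuation 20 and no prototype earns valuation 9.
visionary: the prototype nets 20 − 3 = 17; no prototype nets 9. visionary prefers the prototype.
mediocre: the prototype nets 20 − 6 = 14; no prototype nets 9. mediocre would deviate to the prototype.
mediocre has a profitable deviation, so the profile is not an equilibrium.

No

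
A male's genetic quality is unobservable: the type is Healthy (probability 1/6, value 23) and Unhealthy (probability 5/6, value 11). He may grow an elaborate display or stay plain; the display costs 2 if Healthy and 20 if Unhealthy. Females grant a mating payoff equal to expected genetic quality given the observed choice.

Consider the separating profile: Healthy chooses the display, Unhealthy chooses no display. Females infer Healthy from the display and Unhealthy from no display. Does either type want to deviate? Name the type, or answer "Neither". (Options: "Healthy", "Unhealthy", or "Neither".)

Neither

The display pays 23; no display pays 11.
Healthy: assigned the display, nets 23 − 2 = 21; deviating to no display nets 11.
Unhealthy: assigned no display, nets 11; deviating to the display nets 23 − 20 = 3.
Both types strictly prefer their assigned action; no profitable deviation.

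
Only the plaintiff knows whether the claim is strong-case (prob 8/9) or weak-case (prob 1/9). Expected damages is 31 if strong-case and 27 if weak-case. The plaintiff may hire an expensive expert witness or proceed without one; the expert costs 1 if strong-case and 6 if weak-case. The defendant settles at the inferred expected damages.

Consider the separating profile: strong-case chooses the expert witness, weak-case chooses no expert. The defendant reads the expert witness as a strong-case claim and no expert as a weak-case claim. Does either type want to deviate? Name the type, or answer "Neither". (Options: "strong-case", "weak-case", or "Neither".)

Neither

The expert witness pays 31; no expert pays 27.
strong-case: assigned the expert witness, nets 31 − 1 = 30; deviating to no expert nets 27.
weak-case: assigned no expert, nets 27; deviating to the expert witness nets 31 − 6 = 25.
Both types strictly prefer their assigned action; no profitable deviation.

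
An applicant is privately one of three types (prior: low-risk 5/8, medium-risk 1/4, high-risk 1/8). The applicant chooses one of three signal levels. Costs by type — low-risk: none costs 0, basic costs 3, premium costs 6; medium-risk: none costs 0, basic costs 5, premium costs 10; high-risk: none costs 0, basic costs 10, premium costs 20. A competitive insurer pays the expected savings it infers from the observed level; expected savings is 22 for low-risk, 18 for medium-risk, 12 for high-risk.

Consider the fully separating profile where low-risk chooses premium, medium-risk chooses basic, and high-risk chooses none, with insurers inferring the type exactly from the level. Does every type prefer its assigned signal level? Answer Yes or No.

Separating rebates: premium → 22, basic → 18, none → 12.
low-risk (assigned premium): none: 12 − 0 = 12; basic: 18 − 3 = 15; premium: 22 − 6 = 16. low-risk stays.
medium-risk (assigned basic): none: 12 − 0 = 12; basic: 18 − 5 = 13; premium: 22 − 10 = 12. medium-risk stays.
high-risk (assigned none): none: 12 − 0 = 12; basic: 18 − 10 = 8; premium: 22 − 20 = 2. high-risk stays.
Every type prefers its assigned level; separation holds.

Yes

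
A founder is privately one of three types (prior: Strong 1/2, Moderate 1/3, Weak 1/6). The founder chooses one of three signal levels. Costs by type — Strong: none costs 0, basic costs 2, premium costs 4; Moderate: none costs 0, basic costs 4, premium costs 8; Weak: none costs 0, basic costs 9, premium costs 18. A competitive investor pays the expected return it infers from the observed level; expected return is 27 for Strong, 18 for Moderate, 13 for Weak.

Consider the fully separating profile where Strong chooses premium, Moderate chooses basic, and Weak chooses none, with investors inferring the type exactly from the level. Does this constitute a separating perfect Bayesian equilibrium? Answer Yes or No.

Separating valuations: premium → 27, basic → 18, none → 13.
Strong (assigned premium): none: 13 − 0 = 13; basic: 18 − 2 = 16; premium: 27 − 4 = 23. Strong stays.
Moderate (assigned basic): none: 13 − 0 = 13; basic: 18 − 4 = 14; premium: 27 − 8 = 19. Moderate prefers premium.
Weak (assigned none): none: 13 − 0 = 13; basic: 18 − 9 = 9; premium: 27 − 18 = 9. Weak stays.
At least one type deviates; the separating profile fails.

No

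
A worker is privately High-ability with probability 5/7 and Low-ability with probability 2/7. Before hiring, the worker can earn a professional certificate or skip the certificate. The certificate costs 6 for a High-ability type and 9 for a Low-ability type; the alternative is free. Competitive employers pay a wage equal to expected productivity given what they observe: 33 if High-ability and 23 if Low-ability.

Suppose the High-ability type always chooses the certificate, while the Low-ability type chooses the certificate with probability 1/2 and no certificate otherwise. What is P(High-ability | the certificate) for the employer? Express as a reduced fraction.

5/6

P(the certificate) = (5/7)·1 + (2/7)·(1/2) = 6/7.
By Bayes' rule, P(High-ability | the certificate) = (5/7) / (6/7) = 5/6.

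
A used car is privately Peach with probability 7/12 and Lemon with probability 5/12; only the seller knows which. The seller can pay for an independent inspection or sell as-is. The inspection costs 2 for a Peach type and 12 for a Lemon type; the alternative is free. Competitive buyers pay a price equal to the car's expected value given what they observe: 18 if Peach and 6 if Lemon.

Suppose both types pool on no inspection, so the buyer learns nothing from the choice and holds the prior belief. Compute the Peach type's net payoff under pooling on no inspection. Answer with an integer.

Pooled price = 7/12·18 + 5/12·6 = 13.
Peach pays no cost for no inspection, so net payoff = 13.

13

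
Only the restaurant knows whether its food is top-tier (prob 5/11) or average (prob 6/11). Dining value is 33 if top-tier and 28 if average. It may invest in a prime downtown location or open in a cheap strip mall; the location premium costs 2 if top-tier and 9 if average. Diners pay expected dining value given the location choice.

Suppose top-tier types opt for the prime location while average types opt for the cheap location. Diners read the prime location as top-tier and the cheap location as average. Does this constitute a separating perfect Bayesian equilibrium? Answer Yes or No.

Yes

Under these beliefs, the prime location earns price premium 33 and the cheap location earns price premium 28.
top-tier: the prime location nets 33 − 2 = 31; the cheap location nets 28. top-tier prefers the prime location.
average: the prime location nets 33 − 9 = 24; the cheap location nets 28. average prefers the cheap location.
Neither type deviates, so the separating profile is an equilibrium.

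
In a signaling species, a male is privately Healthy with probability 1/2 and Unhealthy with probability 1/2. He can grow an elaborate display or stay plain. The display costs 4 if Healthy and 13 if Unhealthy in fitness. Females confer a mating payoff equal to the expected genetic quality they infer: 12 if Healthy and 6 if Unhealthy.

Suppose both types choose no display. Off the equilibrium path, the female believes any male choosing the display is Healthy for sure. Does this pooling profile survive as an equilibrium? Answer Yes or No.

On path, the female holds the prior and pays 1/2·12 + 1/2·6 = 9. Off path (the display), believing Healthy, it pays 12.
Healthy: no display nets 9; the display nets 12 − 4 = 8. Healthy stays.
Unhealthy: no display nets 9; the display nets 12 − 13 = -1. Unhealthy stays.
No type deviates, so pooling is sustained.

Yes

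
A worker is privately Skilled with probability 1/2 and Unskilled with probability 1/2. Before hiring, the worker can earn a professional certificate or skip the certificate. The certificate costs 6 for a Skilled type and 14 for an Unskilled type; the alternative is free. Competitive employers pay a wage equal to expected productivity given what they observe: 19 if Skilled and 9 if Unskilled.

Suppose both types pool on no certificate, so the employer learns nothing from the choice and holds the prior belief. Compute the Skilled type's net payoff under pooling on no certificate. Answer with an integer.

Pooled wage = 1/2·19 + 1/2·9 = 14.
Skilled pays no cost for no certificate, so net payoff = 14.

14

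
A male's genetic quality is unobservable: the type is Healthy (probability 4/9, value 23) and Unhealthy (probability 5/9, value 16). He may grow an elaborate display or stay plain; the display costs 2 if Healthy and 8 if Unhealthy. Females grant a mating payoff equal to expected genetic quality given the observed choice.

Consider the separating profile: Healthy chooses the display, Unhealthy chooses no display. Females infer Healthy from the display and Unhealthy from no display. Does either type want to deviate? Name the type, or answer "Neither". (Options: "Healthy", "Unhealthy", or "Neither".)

Neither

The display pays 23; no display pays 16.
Healthy: assigned the display, nets 23 − 2 = 21; deviating to no display nets 16.
Unhealthy: assigned no display, nets 16; deviating to the display nets 23 − 8 = 15.
Both types strictly prefer their assigned action; no profitable deviation.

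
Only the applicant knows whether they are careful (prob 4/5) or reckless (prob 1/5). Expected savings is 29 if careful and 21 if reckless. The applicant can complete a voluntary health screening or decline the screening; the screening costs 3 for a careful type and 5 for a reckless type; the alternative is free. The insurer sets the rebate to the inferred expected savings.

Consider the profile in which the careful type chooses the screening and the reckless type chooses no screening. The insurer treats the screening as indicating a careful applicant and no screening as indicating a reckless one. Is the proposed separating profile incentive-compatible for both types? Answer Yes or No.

No

Under these beliefs, the screening earns rebate 29 and no screening earns rebate 21.
careful: the screening nets 29 − 3 = 26; no screening nets 21. careful prefers the screening.
reckless: the screening nets 29 − 5 = 24; no screening nets 21. reckless would deviate to the screening.
reckless has a profitable deviation, so the profile is not an equilibrium.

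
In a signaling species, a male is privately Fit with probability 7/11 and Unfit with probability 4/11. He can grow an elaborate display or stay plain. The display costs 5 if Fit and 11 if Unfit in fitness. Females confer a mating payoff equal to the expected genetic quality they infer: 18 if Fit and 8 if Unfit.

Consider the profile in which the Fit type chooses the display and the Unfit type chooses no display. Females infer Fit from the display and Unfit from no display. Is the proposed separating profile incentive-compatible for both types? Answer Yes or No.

Under these beliefs, the display earns mating payoff 18 and no display earns mating payoff 8.
Fit: the display nets 18 − 5 = 13; no display nets 8. Fit prefers the display.
Unfit: the display nets 18 − 11 = 7; no display nets 8. Unfit prefers no display.
Neither type deviates, so the separating profile is an equilibrium.

Yes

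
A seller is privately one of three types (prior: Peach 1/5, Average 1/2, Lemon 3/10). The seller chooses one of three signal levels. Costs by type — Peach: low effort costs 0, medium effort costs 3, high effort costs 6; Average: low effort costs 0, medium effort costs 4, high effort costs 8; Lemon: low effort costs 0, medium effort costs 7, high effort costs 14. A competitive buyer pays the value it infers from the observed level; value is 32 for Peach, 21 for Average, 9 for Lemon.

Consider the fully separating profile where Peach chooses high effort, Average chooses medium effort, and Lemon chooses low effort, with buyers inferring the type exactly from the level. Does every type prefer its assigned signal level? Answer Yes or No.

Separating prices: high effort → 32, medium effort → 21, low effort → 9.
Peach (assigned high effort): low effort: 9 − 0 = 9; medium effort: 21 − 3 = 18; high effort: 32 − 6 = 26. Peach stays.
Average (assigned medium effort): low effort: 9 − 0 = 9; medium effort: 21 − 4 = 17; high effort: 32 − 8 = 24. Average prefers high effort.
Lemon (assigned low effort): low effort: 9 − 0 = 9; medium effort: 21 − 7 = 14; high effort: 32 − 14 = 18. Lemon prefers high effort.
At least one type deviates; the separating profile fails.

No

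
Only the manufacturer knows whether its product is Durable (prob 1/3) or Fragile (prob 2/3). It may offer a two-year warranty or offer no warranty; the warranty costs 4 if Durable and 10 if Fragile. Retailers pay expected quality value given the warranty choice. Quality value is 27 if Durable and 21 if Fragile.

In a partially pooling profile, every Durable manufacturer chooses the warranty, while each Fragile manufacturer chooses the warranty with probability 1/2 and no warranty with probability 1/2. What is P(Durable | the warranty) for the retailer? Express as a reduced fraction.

P(the warranty) = (1/3)·1 + (2/3)·(1/2) = 2/3.
By Bayes' rule, P(Durable | the warranty) = (1/3) / (2/3) = 1/2.

1/2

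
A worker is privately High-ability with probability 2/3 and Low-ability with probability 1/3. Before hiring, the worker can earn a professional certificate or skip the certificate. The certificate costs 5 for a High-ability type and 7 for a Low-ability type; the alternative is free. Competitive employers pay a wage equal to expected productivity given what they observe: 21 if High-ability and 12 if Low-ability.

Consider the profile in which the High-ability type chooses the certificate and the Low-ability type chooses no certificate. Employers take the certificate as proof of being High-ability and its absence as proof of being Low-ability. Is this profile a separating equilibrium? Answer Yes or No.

No

Under these beliefs, the certificate earns wage 21 and no certificate earns wage 12.
High-ability: the certificate nets 21 − 5 = 16; no certificate nets 12. High-ability prefers the certificate.
Low-ability: the certificate nets 21 − 7 = 14; no certificate nets 12. Low-ability would deviate to the certificate.
Low-ability has a profitable deviation, so the profile is not an equilibrium.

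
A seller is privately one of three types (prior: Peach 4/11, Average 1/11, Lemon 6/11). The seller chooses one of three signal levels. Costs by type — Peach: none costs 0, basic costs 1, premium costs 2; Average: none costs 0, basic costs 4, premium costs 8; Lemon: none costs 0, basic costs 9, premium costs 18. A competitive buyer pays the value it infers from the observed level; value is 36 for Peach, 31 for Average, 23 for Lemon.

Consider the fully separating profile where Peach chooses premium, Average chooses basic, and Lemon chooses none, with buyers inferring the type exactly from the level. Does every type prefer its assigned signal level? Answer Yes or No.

Separating prices: premium → 36, basic → 31, none → 23.
Peach (assigned premium): none: 23 − 0 = 23; basic: 31 − 1 = 30; premium: 36 − 2 = 34. Peach stays.
Average (assigned basic): none: 23 − 0 = 23; basic: 31 − 4 = 27; premium: 36 − 8 = 28. Average prefers premium.
Lemon (assigned none): none: 23 − 0 = 23; basic: 31 − 9 = 22; premium: 36 − 18 = 18. Lemon stays.
At least one type deviates; the separating profile fails.

No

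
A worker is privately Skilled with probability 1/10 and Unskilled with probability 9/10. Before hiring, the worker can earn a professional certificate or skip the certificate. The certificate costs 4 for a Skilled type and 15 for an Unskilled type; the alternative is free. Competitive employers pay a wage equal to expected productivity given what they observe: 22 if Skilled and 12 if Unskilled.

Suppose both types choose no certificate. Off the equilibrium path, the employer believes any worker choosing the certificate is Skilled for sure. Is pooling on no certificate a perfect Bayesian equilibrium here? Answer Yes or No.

On path, the employer holds the prior and pays 1/10·22 + 9/10·12 = 13. Off path (the certificate), believing Skilled, it pays 22.
Skilled: no certificate nets 13; the certificate nets 22 − 4 = 18. Skilled would deviate.
Unskilled: no certificate nets 13; the certificate nets 22 − 15 = 7. Unskilled stays.
A type deviates, so pooling fails.

No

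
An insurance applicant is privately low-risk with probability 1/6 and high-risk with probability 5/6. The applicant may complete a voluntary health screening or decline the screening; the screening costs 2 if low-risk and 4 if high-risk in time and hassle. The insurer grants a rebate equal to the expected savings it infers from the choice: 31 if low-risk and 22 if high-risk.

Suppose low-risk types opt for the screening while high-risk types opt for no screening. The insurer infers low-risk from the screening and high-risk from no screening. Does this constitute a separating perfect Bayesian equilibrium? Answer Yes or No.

Under these beliefs, the screening earns rebate 31 and no screening earns rebate 22.
low-risk: the screening nets 31 − 2 = 29; no screening nets 22. low-risk prefers the screening.
high-risk: the screening nets 31 − 4 = 27; no screening nets 22. high-risk would deviate to the screening.
high-risk has a profitable deviation, so the profile is not an equilibrium.

No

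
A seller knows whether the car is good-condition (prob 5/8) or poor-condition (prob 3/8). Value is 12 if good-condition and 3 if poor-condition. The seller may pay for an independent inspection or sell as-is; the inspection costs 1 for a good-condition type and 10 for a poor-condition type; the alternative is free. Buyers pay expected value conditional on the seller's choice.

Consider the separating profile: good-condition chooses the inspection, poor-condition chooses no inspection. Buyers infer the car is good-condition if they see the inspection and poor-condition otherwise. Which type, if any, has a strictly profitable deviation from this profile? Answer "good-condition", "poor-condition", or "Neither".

The inspection pays 12; no inspection pays 3.
good-condition: assigned the inspection, nets 12 − 1 = 11; deviating to no inspection nets 3.
poor-condition: assigned no inspection, nets 3; deviating to the inspection nets 12 − 10 = 2.
Both types strictly prefer their assigned action; no profitable deviation.

Neither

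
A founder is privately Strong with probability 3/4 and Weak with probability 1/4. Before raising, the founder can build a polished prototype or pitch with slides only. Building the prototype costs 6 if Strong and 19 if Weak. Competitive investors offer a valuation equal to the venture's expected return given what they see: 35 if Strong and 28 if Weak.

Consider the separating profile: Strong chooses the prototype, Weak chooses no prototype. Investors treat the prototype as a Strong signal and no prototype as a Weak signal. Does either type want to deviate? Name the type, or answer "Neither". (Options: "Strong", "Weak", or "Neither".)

The prototype pays 35; no prototype pays 28.
Strong: assigned the prototype, nets 35 − 6 = 29; deviating to no prototype nets 28.
Weak: assigned no prototype, nets 28; deviating to the prototype nets 35 − 19 = 16.
Both types strictly prefer their assigned action; no profitable deviation.

Neither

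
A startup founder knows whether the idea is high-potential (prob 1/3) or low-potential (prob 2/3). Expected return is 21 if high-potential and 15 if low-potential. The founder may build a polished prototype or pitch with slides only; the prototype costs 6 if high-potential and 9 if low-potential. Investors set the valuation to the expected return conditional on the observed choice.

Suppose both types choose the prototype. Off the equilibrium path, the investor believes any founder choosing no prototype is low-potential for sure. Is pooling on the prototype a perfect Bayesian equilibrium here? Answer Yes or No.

On path, the investor holds the prior and pays 1/3·21 + 2/3·15 = 17. Off path (no prototype), believing low-potential, it pays 15.
high-potential: the prototype nets 17 − 6 = 11; no prototype nets 15. high-potential would deviate.
low-potential: the prototype nets 17 − 9 = 8; no prototype nets 15. low-potential would deviate.
A type deviates, so pooling fails.

No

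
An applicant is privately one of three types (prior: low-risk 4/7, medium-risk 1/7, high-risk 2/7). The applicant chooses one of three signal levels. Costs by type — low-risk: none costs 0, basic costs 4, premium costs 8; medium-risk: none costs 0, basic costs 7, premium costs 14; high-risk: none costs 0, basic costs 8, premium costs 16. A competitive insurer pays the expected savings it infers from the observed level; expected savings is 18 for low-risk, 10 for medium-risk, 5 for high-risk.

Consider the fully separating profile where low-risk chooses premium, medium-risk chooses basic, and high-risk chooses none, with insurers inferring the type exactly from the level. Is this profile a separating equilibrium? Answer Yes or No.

No

Separating rebates: premium → 18, basic → 10, none → 5.
low-risk (assigned premium): none: 5 − 0 = 5; basic: 10 − 4 = 6; premium: 18 − 8 = 10. low-risk stays.
medium-risk (assigned basic): none: 5 − 0 = 5; basic: 10 − 7 = 3; premium: 18 − 14 = 4. medium-risk prefers none.
high-risk (assigned none): none: 5 − 0 = 5; basic: 10 − 8 = 2; premium: 18 − 16 = 2. high-risk stays.
At least one type deviates; the separating profile fails.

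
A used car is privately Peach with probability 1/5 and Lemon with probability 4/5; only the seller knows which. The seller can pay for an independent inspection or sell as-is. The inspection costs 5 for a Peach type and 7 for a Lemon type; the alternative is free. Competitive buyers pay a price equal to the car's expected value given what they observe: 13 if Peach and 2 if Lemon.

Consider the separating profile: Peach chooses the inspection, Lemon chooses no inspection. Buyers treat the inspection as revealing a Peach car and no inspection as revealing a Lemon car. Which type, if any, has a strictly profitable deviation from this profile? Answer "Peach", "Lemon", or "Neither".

Lemon

The inspection pays 13; no inspection pays 2.
Peach: assigned the inspection, nets 13 − 5 = 8; deviating to no inspection nets 2.
Lemon: assigned no inspection, nets 2; deviating to the inspection nets 13 − 7 = 6.
The Lemon type gains 4 by deviating.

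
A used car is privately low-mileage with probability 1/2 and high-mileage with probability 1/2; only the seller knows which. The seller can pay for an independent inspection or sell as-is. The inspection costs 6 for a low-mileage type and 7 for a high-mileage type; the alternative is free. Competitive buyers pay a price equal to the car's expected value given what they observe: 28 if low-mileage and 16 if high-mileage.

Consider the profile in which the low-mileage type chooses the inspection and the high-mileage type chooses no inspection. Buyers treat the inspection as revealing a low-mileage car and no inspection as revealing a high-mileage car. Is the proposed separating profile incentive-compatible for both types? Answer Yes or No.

No

Under these beliefs, the inspection earns price 28 and no inspection earns price 16.
low-mileage: the inspection nets 28 − 6 = 22; no inspection nets 16. low-mileage prefers the inspection.
high-mileage: the inspection nets 28 − 7 = 21; no inspection nets 16. high-mileage would deviate to the inspection.
high-mileage has a profitable deviation, so the profile is not an equilibrium.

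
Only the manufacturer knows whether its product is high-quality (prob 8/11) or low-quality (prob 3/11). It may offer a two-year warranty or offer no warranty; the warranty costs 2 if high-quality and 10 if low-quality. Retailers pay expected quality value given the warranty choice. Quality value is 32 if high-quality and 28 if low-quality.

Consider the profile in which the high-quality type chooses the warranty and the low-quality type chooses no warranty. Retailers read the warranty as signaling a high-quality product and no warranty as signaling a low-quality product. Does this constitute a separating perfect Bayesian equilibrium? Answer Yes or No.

Yes

Under these beliefs, the warranty earns price 32 and no warranty earns price 28.
high-quality: the warranty nets 32 − 2 = 30; no warranty nets 28. high-quality prefers the warranty.
low-quality: the warranty nets 32 − 10 = 22; no warranty nets 28. low-quality prefers no warranty.
Neither type deviates, so the separating profile is an equilibrium.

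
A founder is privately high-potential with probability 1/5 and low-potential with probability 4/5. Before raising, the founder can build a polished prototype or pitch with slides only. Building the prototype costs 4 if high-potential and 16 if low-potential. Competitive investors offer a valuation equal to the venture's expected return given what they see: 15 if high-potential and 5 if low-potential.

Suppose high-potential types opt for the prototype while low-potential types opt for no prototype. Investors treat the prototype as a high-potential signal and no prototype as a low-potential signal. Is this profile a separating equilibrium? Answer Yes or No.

Under these beliefs, the prototype earns valuation 15 and no prototype earns valuation 5.
high-potential: the prototype nets 15 − 4 = 11; no prototype nets 5. high-potential prefers the prototype.
low-potential: the prototype nets 15 − 16 = -1; no prototype nets 5. low-potential prefers no prototype.
Neither type deviates, so the separating profile is an equilibrium.

Yes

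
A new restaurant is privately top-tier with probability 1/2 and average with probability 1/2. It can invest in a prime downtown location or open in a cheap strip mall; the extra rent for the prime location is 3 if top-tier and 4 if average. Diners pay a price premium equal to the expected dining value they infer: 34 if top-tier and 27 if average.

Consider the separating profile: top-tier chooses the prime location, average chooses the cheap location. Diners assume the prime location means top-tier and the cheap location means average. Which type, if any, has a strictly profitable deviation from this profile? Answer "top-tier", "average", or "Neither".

The prime location pays 34; the cheap location pays 27.
top-tier: assigned the prime location, nets 34 − 3 = 31; deviating to the cheap location nets 27.
average: assigned the cheap location, nets 27; deviating to the prime location nets 34 − 4 = 30.
The average type gains 3 by deviating.

average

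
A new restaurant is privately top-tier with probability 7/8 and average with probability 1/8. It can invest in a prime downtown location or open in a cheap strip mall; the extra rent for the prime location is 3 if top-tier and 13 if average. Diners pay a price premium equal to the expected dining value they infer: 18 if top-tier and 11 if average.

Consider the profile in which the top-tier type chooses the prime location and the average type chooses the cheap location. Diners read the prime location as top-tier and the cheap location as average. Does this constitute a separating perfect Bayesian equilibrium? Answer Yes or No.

Yes

Under these beliefs, the prime location earns price premium 18 and the cheap location earns price premium 11.
top-tier: the prime location nets 18 − 3 = 15; the cheap location nets 11. top-tier prefers the prime location.
average: the prime location nets 18 − 13 = 5; the cheap location nets 11. average prefers the cheap location.
Neither type deviates, so the separating profile is an equilibrium.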